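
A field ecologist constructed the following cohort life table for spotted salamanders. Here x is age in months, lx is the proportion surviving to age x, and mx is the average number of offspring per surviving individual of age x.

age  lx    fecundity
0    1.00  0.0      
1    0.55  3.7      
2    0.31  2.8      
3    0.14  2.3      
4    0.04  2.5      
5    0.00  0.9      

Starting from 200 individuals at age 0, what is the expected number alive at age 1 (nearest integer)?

110

Expected survivors = N0 · l_1 = 200 × 0.55 = 110 → 110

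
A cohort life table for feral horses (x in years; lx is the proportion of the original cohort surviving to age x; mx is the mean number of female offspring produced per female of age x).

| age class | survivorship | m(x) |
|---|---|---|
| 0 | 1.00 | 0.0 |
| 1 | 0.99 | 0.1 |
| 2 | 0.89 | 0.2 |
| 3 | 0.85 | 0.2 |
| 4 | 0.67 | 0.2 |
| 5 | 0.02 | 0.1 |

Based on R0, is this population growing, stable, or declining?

R0 = Σ lx·mx = 0 + 0.099 + 0.178 + 0.17 + 0.134 + 0.002 = 0.583
R0 < 1, so the population is declining.

declining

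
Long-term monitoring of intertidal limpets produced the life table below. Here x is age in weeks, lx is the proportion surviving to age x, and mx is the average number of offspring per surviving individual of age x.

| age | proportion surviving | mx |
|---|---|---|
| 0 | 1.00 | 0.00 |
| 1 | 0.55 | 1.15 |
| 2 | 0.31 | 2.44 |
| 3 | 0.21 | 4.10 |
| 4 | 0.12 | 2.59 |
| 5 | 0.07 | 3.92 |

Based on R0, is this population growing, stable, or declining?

R0 = Σ lx·mx = 0 + 0.6325 + 0.7564 + 0.861 + 0.3108 + 0.2744 = 2.8351
R0 > 1, so the population is growing.

growing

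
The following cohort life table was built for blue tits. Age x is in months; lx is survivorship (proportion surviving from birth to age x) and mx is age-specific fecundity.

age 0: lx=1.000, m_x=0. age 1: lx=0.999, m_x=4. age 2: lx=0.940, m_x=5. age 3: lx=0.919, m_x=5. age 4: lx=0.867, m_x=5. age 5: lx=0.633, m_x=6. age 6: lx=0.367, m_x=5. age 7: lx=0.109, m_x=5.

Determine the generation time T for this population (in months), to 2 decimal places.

lx·mx: 0, 3.996, 4.7, 4.595, 4.335, 3.798, 1.835, 0.545 → R0 = 23.804
x·lx·mx: 0, 3.996, 9.4, 13.785, 17.34, 18.99, 11.01, 3.815 → Σ = 78.336
T = 78.336 / 23.804 = 3.290875… → 3.29

3.29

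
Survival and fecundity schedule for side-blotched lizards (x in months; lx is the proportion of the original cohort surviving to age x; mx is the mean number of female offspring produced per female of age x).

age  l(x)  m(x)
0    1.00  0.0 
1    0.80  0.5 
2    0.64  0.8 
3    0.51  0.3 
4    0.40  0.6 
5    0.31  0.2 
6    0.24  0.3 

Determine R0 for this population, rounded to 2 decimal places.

1.44

lx·mx by age: 0, 0.4, 0.512, 0.153, 0.24, 0.062, 0.072
R0 = Σ lx·mx = 1.439 → 1.44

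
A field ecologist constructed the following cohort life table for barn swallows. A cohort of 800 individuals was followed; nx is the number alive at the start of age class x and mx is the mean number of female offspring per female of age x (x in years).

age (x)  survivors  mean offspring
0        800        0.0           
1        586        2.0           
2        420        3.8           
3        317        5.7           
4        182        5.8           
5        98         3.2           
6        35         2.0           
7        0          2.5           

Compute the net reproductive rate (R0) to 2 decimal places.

7.52

lx = nx/n0 = nx/800: 1, 0.7325, 0.525, 0.39625, 0.2275, 0.1225, 0.04375, 0
lx·mx by age: 0, 1.465, 1.995, 2.258625, 1.3195, 0.392, 0.0875, 0
R0 = Σ lx·mx = 7.517625 → 7.52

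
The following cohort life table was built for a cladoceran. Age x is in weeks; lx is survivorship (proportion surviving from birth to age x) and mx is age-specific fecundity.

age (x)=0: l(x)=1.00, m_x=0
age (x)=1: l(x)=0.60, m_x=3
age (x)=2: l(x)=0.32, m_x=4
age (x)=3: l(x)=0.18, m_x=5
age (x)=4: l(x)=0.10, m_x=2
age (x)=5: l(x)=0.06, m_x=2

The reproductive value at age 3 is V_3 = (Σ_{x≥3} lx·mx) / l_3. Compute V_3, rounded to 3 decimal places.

6.778

lx·mx for x ≥ 3: 0.9, 0.2, 0.12 → sum = 1.22
V_3 = 1.22 / l_3 = 1.22 / 0.18 = 6.777778… → 6.778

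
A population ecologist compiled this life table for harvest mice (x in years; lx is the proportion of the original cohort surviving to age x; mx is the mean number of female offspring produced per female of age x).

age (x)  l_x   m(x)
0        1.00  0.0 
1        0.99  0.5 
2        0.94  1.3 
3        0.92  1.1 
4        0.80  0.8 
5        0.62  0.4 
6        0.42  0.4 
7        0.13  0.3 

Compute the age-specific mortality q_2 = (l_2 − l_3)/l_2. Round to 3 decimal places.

0.021

q_2 = (l_2 − l_3) / l_2 = (0.94 − 0.92) / 0.94
     = 0.02 / 0.94 = 0.021277… → 0.021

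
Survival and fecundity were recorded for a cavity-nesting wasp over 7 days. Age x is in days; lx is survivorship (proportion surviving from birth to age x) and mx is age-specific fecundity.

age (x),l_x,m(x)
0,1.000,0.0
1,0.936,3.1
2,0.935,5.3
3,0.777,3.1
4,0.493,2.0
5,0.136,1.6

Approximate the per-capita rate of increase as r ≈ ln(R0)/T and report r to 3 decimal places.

R0 = Σ lx·mx = 0 + 2.9016 + 4.9555 + 2.4087 + 0.986 + 0.2176 = 11.4694
Σ x·lx·mx = 25.0707; T = 25.0707/11.4694 = 2.18588…
r ≈ ln(R0)/T = ln(11.4694)/2.18588… = 1.11611… → 1.116

1.116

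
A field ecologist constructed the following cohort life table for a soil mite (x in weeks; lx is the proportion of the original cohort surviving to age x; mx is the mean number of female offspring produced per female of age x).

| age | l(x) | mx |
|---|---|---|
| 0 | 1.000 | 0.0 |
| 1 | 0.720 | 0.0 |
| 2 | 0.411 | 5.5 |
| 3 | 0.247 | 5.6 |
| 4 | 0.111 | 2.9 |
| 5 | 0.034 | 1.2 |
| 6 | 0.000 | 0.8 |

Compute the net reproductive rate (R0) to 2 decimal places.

4.01

lx·mx by age: 0, 0, 2.2605, 1.3832, 0.3219, 0.0408, 0
R0 = Σ lx·mx = 4.0064 → 4.01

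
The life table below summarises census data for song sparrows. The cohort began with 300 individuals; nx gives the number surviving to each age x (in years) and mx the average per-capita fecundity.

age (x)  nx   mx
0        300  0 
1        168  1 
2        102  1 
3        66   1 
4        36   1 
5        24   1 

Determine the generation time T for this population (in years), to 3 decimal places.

2.106

lx = nx/n0 = nx/300: 1, 0.56, 0.34, 0.22, 0.12, 0.08
lx·mx: 0, 0.56, 0.34, 0.22, 0.12, 0.08 → R0 = 1.32
x·lx·mx: 0, 0.56, 0.68, 0.66, 0.48, 0.4 → Σ = 2.78
T = 2.78 / 1.32 = 2.106061… → 2.106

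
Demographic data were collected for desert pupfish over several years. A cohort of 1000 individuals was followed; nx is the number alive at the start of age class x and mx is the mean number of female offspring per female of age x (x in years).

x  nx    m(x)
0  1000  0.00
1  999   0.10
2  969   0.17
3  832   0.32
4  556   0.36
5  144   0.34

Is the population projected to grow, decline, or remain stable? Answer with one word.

lx = nx/n0 = nx/1000: 1, 0.999, 0.969, 0.832, 0.556, 0.144
R0 = Σ lx·mx = 0 + 0.0999 + 0.16473 + 0.26624 + 0.20016 + 0.04896 = 0.77999
R0 < 1, so the population is declining.

declining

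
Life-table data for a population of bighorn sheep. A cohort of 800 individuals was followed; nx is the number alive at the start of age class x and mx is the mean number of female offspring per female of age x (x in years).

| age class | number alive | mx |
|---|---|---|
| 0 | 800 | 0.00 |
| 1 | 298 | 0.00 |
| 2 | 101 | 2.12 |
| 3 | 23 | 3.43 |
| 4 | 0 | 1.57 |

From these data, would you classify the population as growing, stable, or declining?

declining

lx = nx/n0 = nx/800: 1, 0.3725, 0.12625, 0.02875, 0
R0 = Σ lx·mx = 0 + 0 + 0.26765… + 0.098613… + 0 = 0.366263…
R0 < 1, so the population is declining.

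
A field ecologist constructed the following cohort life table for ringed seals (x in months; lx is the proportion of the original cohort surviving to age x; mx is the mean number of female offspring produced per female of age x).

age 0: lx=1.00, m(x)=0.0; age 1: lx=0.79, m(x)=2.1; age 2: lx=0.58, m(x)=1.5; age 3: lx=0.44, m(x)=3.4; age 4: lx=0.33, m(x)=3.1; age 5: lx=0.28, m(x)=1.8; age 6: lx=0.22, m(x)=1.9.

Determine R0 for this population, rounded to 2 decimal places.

lx·mx by age: 0, 1.659, 0.87, 1.496, 1.023, 0.504, 0.418
R0 = Σ lx·mx = 5.97 → 5.97

5.97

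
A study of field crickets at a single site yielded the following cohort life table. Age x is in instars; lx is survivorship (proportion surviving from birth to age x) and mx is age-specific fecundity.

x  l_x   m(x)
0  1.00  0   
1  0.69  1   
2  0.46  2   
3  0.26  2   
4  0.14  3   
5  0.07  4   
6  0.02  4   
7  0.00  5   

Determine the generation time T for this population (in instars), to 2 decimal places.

2.63

lx·mx: 0, 0.69, 0.92, 0.52, 0.42, 0.28, 0.08, 0 → R0 = 2.91
x·lx·mx: 0, 0.69, 1.84, 1.56, 1.68, 1.4, 0.48, 0 → Σ = 7.65
T = 7.65 / 2.91 = 2.628866… → 2.63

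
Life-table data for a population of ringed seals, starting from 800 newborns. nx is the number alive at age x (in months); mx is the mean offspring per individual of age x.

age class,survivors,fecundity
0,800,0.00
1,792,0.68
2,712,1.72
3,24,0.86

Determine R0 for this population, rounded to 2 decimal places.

2.23

lx = nx/n0 = nx/800: 1, 0.99, 0.89, 0.03
lx·mx by age: 0, 0.6732, 1.5308, 0.0258
R0 = Σ lx·mx = 2.2298 → 2.23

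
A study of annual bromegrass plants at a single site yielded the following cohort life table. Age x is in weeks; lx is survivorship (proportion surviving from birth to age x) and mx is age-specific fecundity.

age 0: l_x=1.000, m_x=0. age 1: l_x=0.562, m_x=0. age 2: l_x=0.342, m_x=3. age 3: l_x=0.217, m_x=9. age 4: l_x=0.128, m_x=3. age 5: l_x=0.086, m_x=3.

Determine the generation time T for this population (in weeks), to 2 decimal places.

2.97

lx·mx: 0, 0, 1.026, 1.953, 0.384, 0.258 → R0 = 3.621
x·lx·mx: 0, 0, 2.052, 5.859, 1.536, 1.29 → Σ = 10.737
T = 10.737 / 3.621 = 2.965203… → 2.97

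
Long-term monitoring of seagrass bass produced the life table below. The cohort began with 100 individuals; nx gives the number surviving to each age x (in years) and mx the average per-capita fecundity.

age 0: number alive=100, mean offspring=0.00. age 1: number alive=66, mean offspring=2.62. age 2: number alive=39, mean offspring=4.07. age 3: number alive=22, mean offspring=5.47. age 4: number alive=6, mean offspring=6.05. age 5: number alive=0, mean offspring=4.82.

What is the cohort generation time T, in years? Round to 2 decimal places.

lx = nx/n0 = nx/100: 1, 0.66, 0.39, 0.22, 0.06, 0
lx·mx: 0, 1.7292, 1.5873, 1.2034, 0.363, 0 → R0 = 4.8829
x·lx·mx: 0, 1.7292, 3.1746, 3.6102, 1.452, 0 → Σ = 9.966
T = 9.966 / 4.8829 = 2.041… → 2.04

2.04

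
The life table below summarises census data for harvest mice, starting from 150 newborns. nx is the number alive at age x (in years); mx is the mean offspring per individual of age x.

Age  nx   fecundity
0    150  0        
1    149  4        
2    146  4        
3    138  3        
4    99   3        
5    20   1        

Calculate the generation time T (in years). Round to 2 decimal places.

lx = nx/n0 = nx/150: 1, 0.99333…, 0.97333…, 0.92, 0.66, 0.13333…
lx·mx: 0, 3.973333…, 3.893333…, 2.76, 1.98, 0.133333… → R0 = 12.74…
x·lx·mx: 0, 3.973333…, 7.786667…, 8.28, 7.92, 0.666667… → Σ = 28.626667…
T = 28.626667… / 12.74… = 2.246991… → 2.25

2.25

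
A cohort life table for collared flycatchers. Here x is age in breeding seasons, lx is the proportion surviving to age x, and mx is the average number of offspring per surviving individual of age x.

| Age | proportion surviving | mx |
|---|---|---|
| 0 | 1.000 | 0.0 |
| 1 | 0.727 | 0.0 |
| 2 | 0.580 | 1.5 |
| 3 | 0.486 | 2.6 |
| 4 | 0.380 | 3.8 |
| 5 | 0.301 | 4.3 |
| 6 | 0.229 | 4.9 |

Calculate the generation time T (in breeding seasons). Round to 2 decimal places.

lx·mx: 0, 0, 0.87, 1.2636, 1.444, 1.2943, 1.1221 → R0 = 5.994
x·lx·mx: 0, 0, 1.74, 3.7908, 5.776, 6.4715, 6.7326 → Σ = 24.5109
T = 24.5109 / 5.994 = 4.089239… → 4.09

4.09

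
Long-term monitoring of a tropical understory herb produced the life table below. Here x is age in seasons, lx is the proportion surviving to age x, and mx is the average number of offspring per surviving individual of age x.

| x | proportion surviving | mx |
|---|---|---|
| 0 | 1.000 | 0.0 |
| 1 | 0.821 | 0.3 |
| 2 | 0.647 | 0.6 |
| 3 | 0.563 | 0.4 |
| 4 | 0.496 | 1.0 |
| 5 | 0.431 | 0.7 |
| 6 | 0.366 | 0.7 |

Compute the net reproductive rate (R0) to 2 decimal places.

1.91

lx·mx by age: 0, 0.2463, 0.3882, 0.2252, 0.496, 0.3017, 0.2562
R0 = Σ lx·mx = 1.9136 → 1.91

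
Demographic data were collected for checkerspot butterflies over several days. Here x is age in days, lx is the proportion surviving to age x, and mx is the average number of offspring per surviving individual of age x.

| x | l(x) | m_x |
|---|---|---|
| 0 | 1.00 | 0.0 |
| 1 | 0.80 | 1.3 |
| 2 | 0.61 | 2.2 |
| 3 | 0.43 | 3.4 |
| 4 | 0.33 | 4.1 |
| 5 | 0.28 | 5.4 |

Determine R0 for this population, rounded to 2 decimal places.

lx·mx by age: 0, 1.04, 1.342, 1.462, 1.353, 1.512
R0 = Σ lx·mx = 6.709 → 6.71

6.71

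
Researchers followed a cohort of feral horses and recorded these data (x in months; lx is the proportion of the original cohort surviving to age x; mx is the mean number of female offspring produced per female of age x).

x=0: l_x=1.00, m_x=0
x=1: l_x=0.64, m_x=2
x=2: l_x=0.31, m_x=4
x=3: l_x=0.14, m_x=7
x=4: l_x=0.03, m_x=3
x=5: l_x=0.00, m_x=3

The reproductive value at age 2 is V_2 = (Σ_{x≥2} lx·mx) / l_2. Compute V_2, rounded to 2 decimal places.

7.45

lx·mx for x ≥ 2: 1.24, 0.98, 0.09, 0 → sum = 2.31
V_2 = 2.31 / l_2 = 2.31 / 0.31 = 7.451613… → 7.45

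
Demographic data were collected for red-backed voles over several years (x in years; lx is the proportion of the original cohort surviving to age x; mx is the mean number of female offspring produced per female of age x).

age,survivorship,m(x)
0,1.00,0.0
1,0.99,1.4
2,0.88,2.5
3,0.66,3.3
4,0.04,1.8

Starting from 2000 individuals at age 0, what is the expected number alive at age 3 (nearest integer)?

1320

Expected survivors = N0 · l_3 = 2000 × 0.66 = 1320 → 1320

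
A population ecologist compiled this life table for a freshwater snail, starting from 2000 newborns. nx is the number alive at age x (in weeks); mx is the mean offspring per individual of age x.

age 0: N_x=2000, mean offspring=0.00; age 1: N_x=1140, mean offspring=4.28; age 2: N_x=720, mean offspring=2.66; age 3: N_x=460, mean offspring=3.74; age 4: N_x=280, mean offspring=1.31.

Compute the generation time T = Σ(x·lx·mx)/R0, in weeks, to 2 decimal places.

lx = nx/n0 = nx/2000: 1, 0.57, 0.36, 0.23, 0.14
lx·mx: 0, 2.4396, 0.9576, 0.8602, 0.1834 → R0 = 4.4408
x·lx·mx: 0, 2.4396, 1.9152, 2.5806, 0.7336 → Σ = 7.669
T = 7.669 / 4.4408 = 1.726941… → 1.73

1.73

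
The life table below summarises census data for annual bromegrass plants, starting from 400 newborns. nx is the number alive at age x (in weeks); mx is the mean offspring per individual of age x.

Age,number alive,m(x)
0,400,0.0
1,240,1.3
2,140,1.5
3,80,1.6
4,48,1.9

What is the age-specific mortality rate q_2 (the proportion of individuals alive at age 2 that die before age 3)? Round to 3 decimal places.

lx = nx/n0 = nx/400: 1, 0.6, 0.35, 0.2, 0.12
q_2 = (l_2 − l_3) / l_2 = (0.35 − 0.2) / 0.35
     = 0.15 / 0.35 = 0.428571… → 0.429

0.429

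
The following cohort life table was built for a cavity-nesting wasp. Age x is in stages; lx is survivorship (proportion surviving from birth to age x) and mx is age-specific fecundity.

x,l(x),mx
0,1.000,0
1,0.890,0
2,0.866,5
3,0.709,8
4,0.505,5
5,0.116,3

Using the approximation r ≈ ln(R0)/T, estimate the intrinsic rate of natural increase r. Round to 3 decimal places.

R0 = Σ lx·mx = 0 + 0 + 4.33 + 5.672 + 2.525 + 0.348 = 12.875
Σ x·lx·mx = 37.516; T = 37.516/12.875 = 2.91386…
r ≈ ln(R0)/T = ln(12.875)/2.91386… = 0.87694… → 0.877

0.877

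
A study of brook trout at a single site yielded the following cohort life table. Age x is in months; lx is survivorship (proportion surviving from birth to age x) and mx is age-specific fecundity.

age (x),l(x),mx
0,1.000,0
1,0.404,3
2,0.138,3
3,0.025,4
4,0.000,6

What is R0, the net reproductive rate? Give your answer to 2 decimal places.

1.73

lx·mx by age: 0, 1.212, 0.414, 0.1, 0
R0 = Σ lx·mx = 1.726 → 1.73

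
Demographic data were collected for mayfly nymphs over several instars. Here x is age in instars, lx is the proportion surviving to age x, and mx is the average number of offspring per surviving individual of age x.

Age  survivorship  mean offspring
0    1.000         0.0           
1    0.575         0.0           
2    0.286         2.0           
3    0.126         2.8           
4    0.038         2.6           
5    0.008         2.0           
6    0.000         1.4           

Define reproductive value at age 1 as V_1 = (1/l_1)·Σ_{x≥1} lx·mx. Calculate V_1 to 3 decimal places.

1.808

lx·mx for x ≥ 1: 0, 0.572, 0.3528, 0.0988, 0.016, 0 → sum = 1.0396
V_1 = 1.0396 / l_1 = 1.0396 / 0.575 = 1.808 → 1.808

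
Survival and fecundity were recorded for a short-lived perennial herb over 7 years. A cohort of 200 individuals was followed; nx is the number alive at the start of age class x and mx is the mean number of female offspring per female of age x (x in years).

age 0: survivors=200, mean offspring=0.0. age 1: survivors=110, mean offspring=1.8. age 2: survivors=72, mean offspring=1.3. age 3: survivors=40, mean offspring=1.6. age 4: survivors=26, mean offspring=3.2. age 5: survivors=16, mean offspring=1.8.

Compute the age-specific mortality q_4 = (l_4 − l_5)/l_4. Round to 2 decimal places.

lx = nx/n0 = nx/200: 1, 0.55, 0.36, 0.2, 0.13, 0.08
q_4 = (l_4 − l_5) / l_4 = (0.13 − 0.08) / 0.13
     = 0.05 / 0.13 = 0.384615… → 0.38

0.38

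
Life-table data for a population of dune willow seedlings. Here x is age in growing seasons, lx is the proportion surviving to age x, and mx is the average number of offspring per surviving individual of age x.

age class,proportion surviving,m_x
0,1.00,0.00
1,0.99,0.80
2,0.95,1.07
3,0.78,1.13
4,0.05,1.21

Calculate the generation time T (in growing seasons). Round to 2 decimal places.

lx·mx: 0, 0.792, 1.0165, 0.8814, 0.0605 → R0 = 2.7504
x·lx·mx: 0, 0.792, 2.033, 2.6442, 0.242 → Σ = 5.7112
T = 5.7112 / 2.7504 = 2.076498… → 2.08

2.08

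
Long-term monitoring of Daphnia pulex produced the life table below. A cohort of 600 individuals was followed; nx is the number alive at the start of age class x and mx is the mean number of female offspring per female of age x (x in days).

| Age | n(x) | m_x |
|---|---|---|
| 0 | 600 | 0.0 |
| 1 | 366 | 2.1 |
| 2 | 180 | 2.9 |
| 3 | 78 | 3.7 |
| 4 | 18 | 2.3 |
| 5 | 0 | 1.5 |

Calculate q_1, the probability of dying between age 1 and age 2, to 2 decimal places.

lx = nx/n0 = nx/600: 1, 0.61, 0.3, 0.13, 0.03, 0
q_1 = (l_1 − l_2) / l_1 = (0.61 − 0.3) / 0.61
     = 0.31 / 0.61 = 0.508197… → 0.51

0.51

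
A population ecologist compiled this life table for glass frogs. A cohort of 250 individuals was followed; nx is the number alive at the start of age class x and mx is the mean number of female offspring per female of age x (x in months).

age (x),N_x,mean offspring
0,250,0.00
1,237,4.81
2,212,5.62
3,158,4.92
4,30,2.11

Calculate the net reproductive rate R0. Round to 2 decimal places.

12.69

lx = nx/n0 = nx/250: 1, 0.948, 0.848, 0.632, 0.12
lx·mx by age: 0, 4.55988, 4.76576, 3.10944, 0.2532
R0 = Σ lx·mx = 12.68828 → 12.69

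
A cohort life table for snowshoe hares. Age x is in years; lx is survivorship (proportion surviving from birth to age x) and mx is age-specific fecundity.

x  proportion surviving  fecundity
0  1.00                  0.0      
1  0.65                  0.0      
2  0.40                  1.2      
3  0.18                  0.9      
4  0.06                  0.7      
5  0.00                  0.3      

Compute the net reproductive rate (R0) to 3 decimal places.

lx·mx by age: 0, 0, 0.48, 0.162, 0.042, 0
R0 = Σ lx·mx = 0.684 → 0.684

0.684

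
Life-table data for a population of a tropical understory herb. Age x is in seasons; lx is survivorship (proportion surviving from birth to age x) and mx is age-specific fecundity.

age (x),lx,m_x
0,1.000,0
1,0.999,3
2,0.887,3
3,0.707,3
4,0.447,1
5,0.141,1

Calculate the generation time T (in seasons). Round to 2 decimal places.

2.05

lx·mx: 0, 2.997, 2.661, 2.121, 0.447, 0.141 → R0 = 8.367
x·lx·mx: 0, 2.997, 5.322, 6.363, 1.788, 0.705 → Σ = 17.175
T = 17.175 / 8.367 = 2.052707… → 2.05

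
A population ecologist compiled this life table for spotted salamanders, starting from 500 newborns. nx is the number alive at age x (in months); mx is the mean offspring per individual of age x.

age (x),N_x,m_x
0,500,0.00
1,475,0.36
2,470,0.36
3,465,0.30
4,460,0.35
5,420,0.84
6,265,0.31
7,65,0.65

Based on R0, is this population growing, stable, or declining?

growing

lx = nx/n0 = nx/500: 1, 0.95, 0.94, 0.93, 0.92, 0.84, 0.53, 0.13
R0 = Σ lx·mx = 0 + 0.342 + 0.3384 + 0.279 + 0.322 + 0.7056 + 0.1643 + 0.0845 = 2.2358
R0 > 1, so the population is growing.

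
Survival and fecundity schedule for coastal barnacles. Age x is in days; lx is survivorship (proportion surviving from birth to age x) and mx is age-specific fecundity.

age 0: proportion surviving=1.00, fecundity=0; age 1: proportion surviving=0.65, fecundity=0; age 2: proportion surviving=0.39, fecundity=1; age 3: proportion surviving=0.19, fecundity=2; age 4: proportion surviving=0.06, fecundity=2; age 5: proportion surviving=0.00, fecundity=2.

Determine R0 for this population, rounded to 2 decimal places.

0.89

lx·mx by age: 0, 0, 0.39, 0.38, 0.12, 0
R0 = Σ lx·mx = 0.89 → 0.89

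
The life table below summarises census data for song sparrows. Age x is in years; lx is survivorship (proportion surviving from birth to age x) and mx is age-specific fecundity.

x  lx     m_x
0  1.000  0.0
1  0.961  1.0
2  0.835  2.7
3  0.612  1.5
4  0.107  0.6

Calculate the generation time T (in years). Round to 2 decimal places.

2.02

lx·mx: 0, 0.961, 2.2545, 0.918, 0.0642 → R0 = 4.1977
x·lx·mx: 0, 0.961, 4.509, 2.754, 0.2568 → Σ = 8.4808
T = 8.4808 / 4.1977 = 2.020344… → 2.02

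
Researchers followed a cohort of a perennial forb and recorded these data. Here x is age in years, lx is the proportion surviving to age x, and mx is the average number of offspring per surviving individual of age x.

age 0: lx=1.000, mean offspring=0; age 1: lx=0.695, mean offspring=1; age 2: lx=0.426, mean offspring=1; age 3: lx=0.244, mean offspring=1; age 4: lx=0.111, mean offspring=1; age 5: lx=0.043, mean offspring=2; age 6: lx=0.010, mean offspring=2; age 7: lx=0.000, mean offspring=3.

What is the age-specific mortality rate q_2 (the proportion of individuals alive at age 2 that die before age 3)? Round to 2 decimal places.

0.43

q_2 = (l_2 − l_3) / l_2 = (0.426 − 0.244) / 0.426
     = 0.182 / 0.426 = 0.42723… → 0.43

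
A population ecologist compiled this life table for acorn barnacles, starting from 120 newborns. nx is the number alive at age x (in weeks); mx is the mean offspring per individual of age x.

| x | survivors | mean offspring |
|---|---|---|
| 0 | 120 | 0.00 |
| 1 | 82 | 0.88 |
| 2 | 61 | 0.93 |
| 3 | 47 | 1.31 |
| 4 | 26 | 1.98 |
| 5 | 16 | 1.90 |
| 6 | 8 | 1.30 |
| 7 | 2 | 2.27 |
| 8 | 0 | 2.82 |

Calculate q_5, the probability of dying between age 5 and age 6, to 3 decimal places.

lx = nx/n0 = nx/120: 1, 0.68333…, 0.50833…, 0.39167…, 0.21667…, 0.13333…, 0.06667…, 0.01667…, 0
q_5 = (l_5 − l_6) / l_5 = (0.133333… − 0.066667…) / 0.133333…
     = 0.066667… / 0.133333… = 0.5… → 0.500

0.500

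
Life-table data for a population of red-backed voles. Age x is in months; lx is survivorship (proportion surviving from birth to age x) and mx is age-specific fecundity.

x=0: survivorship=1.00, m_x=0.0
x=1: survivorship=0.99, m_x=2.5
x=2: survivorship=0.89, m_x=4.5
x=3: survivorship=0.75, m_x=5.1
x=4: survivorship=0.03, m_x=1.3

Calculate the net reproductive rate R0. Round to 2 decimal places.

10.34

lx·mx by age: 0, 2.475, 4.005, 3.825, 0.039
R0 = Σ lx·mx = 10.344 → 10.34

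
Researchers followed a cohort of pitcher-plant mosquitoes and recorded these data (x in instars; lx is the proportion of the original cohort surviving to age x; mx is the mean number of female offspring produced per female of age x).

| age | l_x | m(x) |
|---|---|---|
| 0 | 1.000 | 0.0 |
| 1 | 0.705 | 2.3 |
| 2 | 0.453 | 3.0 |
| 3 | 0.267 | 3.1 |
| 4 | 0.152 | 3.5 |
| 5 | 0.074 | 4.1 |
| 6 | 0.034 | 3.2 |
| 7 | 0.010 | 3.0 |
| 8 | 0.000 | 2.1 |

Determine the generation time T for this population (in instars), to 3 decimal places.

lx·mx: 0, 1.6215, 1.359, 0.8277, 0.532, 0.3034, 0.1088, 0.03, 0 → R0 = 4.7824
x·lx·mx: 0, 1.6215, 2.718, 2.4831, 2.128, 1.517, 0.6528, 0.21, 0 → Σ = 11.3304
T = 11.3304 / 4.7824 = 2.369187… → 2.369

2.369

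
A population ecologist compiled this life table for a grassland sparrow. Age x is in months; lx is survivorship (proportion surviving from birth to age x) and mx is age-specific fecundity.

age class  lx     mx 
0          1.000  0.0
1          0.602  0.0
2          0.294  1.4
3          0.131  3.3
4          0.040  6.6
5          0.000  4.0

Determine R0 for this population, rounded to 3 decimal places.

1.108

lx·mx by age: 0, 0, 0.4116, 0.4323, 0.264, 0
R0 = Σ lx·mx = 1.1079 → 1.108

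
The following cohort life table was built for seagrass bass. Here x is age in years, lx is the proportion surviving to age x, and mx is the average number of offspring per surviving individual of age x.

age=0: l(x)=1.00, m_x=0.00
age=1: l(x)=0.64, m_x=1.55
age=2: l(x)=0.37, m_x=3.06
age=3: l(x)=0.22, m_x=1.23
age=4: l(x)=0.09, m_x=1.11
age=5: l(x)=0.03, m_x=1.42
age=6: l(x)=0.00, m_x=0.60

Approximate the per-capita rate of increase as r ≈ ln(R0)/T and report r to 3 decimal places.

R0 = Σ lx·mx = 0 + 0.992 + 1.1322 + 0.2706 + 0.0999 + 0.0426 + 0 = 2.5373
Σ x·lx·mx = 4.6808; T = 4.6808/2.5373 = 1.8448…
r ≈ ln(R0)/T = ln(2.5373)/1.8448… = 0.50472… → 0.505

0.505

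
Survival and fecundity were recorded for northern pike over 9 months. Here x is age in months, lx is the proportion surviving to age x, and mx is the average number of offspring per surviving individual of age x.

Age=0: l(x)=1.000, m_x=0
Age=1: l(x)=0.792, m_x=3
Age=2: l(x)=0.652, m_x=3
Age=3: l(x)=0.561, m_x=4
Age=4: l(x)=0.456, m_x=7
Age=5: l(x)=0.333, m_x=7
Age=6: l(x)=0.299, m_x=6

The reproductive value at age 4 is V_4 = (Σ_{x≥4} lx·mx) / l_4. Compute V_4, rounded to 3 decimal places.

lx·mx for x ≥ 4: 3.192, 2.331, 1.794 → sum = 7.317
V_4 = 7.317 / l_4 = 7.317 / 0.456 = 16.046053… → 16.046

16.046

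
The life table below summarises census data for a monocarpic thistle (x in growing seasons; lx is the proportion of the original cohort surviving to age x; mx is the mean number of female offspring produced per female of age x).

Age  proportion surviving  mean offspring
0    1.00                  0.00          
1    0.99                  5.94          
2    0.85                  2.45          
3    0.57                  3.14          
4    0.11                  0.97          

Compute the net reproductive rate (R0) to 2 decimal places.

lx·mx by age: 0, 5.8806, 2.0825, 1.7898, 0.1067
R0 = Σ lx·mx = 9.8596 → 9.86

9.86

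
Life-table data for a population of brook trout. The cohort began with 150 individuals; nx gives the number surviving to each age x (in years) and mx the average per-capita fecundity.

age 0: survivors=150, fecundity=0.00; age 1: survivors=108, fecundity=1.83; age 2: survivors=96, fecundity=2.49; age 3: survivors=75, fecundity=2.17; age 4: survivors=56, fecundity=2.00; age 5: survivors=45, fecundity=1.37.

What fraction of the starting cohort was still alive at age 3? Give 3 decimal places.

0.500

l_3 = n_3/n_0 = 75/150 = 0.5 → 0.500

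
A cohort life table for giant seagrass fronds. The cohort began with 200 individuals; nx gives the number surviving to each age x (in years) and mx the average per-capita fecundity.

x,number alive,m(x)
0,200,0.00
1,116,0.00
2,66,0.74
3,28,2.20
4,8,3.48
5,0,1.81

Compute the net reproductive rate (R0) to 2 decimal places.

0.69

lx = nx/n0 = nx/200: 1, 0.58, 0.33, 0.14, 0.04, 0
lx·mx by age: 0, 0, 0.2442, 0.308, 0.1392, 0
R0 = Σ lx·mx = 0.6914 → 0.69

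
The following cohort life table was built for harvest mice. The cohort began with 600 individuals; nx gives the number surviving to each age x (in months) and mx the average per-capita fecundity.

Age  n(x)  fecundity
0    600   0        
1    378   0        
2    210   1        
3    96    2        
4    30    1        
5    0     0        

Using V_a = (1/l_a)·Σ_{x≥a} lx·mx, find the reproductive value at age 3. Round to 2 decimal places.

2.31

lx = nx/n0 = nx/600: 1, 0.63, 0.35, 0.16, 0.05, 0
lx·mx for x ≥ 3: 0.32, 0.05, 0 → sum = 0.37
V_3 = 0.37 / l_3 = 0.37 / 0.16 = 2.3125 → 2.31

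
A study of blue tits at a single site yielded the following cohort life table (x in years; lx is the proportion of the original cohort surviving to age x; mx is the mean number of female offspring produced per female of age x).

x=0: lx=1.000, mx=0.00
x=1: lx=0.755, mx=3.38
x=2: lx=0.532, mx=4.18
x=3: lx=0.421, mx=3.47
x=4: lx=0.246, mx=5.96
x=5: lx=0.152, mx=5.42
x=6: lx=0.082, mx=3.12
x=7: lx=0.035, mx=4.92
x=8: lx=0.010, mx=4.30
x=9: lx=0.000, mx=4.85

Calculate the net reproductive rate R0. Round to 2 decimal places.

9.00

lx·mx by age: 0, 2.5519, 2.22376, 1.46087, 1.46616, 0.82384, 0.25584, 0.1722, 0.043, 0
R0 = Σ lx·mx = 8.99757 → 9.00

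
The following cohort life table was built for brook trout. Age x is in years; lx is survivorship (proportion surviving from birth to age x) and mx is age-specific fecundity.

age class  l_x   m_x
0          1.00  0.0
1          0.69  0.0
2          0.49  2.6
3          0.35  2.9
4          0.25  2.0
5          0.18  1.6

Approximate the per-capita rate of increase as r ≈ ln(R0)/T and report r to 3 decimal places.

0.383

R0 = Σ lx·mx = 0 + 0 + 1.274 + 1.015 + 0.5 + 0.288 = 3.077
Σ x·lx·mx = 9.033; T = 9.033/3.077 = 2.93565…
r ≈ ln(R0)/T = ln(3.077)/2.93565… = 0.38286… → 0.383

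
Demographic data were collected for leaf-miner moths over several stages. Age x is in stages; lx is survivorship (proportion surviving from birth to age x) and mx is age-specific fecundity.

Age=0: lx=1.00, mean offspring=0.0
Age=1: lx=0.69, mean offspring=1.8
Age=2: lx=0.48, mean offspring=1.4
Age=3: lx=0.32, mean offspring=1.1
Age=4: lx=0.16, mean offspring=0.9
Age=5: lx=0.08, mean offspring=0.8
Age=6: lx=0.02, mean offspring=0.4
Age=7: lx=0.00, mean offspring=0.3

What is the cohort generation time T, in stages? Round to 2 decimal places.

1.85

lx·mx: 0, 1.242, 0.672, 0.352, 0.144, 0.064, 0.008, 0 → R0 = 2.482
x·lx·mx: 0, 1.242, 1.344, 1.056, 0.576, 0.32, 0.048, 0 → Σ = 4.586
T = 4.586 / 2.482 = 1.847703… → 1.85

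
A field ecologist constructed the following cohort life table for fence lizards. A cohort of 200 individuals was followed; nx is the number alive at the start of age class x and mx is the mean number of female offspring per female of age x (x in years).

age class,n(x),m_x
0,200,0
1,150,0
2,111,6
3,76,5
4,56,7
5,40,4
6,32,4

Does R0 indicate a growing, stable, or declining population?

lx = nx/n0 = nx/200: 1, 0.75, 0.555, 0.38, 0.28, 0.2, 0.16
R0 = Σ lx·mx = 0 + 0 + 3.33 + 1.9 + 1.96 + 0.8 + 0.64 = 8.63
R0 > 1, so the population is growing.

growing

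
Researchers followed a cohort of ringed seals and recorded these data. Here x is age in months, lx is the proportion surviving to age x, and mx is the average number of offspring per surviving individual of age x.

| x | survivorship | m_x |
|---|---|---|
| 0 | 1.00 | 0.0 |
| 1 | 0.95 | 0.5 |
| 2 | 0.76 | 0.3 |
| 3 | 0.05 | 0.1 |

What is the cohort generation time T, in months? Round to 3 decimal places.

1.336

lx·mx: 0, 0.475, 0.228, 0.005 → R0 = 0.708
x·lx·mx: 0, 0.475, 0.456, 0.015 → Σ = 0.946
T = 0.946 / 0.708 = 1.336158… → 1.336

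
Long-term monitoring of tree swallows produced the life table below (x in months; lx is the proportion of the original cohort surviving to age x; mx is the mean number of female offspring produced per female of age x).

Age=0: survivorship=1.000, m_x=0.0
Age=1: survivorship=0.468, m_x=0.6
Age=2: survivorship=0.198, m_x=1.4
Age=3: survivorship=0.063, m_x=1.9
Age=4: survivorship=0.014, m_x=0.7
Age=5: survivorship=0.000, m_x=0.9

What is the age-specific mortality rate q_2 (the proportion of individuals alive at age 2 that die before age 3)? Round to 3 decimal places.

0.682

q_2 = (l_2 − l_3) / l_2 = (0.198 − 0.063) / 0.198
     = 0.135 / 0.198 = 0.681818… → 0.682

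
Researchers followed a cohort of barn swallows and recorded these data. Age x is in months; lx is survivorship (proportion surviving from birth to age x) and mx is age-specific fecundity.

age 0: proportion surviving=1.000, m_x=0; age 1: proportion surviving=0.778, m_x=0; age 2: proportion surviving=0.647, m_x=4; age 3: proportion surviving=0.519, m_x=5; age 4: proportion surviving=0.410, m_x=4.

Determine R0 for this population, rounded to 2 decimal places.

lx·mx by age: 0, 0, 2.588, 2.595, 1.64
R0 = Σ lx·mx = 6.823 → 6.82

6.82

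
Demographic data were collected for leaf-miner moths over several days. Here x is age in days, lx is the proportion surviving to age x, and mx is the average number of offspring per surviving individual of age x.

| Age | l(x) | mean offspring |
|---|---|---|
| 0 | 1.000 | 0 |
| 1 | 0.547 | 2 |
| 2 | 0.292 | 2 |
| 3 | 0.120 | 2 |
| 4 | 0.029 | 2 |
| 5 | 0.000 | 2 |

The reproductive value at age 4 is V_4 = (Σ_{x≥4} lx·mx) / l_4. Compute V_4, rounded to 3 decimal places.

lx·mx for x ≥ 4: 0.058, 0 → sum = 0.058
V_4 = 0.058 / l_4 = 0.058 / 0.029 = 2 → 2.000

2.000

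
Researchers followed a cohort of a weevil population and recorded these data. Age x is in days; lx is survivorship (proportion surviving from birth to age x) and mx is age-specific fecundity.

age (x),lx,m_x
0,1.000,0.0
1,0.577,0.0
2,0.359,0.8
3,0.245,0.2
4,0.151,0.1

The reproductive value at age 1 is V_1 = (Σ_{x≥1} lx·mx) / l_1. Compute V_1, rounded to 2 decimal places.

lx·mx for x ≥ 1: 0, 0.2872, 0.049, 0.0151 → sum = 0.3513
V_1 = 0.3513 / l_1 = 0.3513 / 0.577 = 0.608839… → 0.61

0.61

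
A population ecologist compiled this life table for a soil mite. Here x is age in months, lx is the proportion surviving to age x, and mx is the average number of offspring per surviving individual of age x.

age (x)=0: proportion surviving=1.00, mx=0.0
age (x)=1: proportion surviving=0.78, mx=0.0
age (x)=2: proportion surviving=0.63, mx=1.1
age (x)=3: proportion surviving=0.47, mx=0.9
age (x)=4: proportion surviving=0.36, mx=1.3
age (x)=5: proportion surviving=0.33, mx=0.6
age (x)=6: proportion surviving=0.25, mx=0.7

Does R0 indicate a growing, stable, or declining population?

R0 = Σ lx·mx = 0 + 0 + 0.693 + 0.423 + 0.468 + 0.198 + 0.175 = 1.957
R0 > 1, so the population is growing.

growing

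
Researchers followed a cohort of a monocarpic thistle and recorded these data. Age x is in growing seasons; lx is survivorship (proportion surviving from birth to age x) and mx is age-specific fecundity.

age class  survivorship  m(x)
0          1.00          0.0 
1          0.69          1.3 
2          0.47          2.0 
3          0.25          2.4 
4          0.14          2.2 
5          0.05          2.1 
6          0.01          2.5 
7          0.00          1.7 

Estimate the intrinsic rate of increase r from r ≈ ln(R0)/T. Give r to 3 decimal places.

R0 = Σ lx·mx = 0 + 0.897 + 0.94 + 0.6 + 0.308 + 0.105 + 0.025 + 0 = 2.875
Σ x·lx·mx = 6.484; T = 6.484/2.875 = 2.2553…
r ≈ ln(R0)/T = ln(2.875)/2.2553… = 0.46825… → 0.468

0.468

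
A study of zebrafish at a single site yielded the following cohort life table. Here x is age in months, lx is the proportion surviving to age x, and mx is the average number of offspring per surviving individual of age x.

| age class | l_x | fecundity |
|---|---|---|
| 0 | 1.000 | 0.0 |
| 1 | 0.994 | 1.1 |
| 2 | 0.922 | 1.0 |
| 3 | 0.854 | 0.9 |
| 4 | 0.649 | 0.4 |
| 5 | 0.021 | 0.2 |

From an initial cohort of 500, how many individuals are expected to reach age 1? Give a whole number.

Expected survivors = N0 · l_1 = 500 × 0.994 = 497 → 497

497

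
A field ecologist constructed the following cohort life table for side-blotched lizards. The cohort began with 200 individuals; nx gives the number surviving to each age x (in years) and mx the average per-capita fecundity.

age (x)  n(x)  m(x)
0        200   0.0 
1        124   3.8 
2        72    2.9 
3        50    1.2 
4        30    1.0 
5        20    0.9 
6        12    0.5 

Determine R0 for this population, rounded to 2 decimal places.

lx = nx/n0 = nx/200: 1, 0.62, 0.36, 0.25, 0.15, 0.1, 0.06
lx·mx by age: 0, 2.356, 1.044, 0.3, 0.15, 0.09, 0.03
R0 = Σ lx·mx = 3.97 → 3.97

3.97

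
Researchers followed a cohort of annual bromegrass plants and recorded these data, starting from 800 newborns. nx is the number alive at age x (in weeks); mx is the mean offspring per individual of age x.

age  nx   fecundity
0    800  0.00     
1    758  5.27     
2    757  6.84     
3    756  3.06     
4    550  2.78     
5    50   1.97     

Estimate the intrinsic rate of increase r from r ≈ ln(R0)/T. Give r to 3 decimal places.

lx = nx/n0 = nx/800: 1, 0.9475, 0.94625, 0.945, 0.6875, 0.0625
R0 = Σ lx·mx = 0 + 4.99333… + 6.47235… + 2.8917 + 1.91125… + 0.12313… = 16.39175…
Σ x·lx·mx = 34.87375…; T = 34.87375…/16.39175… = 2.12752…
r ≈ ln(R0)/T = ln(16.39175…)/2.12752… = 1.31457… → 1.315

1.315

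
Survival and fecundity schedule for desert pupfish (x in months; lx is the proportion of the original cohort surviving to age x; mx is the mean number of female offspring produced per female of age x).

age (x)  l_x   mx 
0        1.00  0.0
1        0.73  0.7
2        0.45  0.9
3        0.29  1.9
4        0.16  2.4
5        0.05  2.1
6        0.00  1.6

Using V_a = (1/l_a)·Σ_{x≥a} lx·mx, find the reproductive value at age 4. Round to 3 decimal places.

3.056

lx·mx for x ≥ 4: 0.384, 0.105, 0 → sum = 0.489
V_4 = 0.489 / l_4 = 0.489 / 0.16 = 3.05625 → 3.056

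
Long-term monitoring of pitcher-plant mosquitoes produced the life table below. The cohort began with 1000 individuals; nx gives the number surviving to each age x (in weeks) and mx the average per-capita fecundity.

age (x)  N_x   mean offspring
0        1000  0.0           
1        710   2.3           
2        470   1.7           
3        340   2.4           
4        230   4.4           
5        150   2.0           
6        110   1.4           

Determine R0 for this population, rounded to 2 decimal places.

4.71

lx = nx/n0 = nx/1000: 1, 0.71, 0.47, 0.34, 0.23, 0.15, 0.11
lx·mx by age: 0, 1.633, 0.799, 0.816, 1.012, 0.3, 0.154
R0 = Σ lx·mx = 4.714 → 4.71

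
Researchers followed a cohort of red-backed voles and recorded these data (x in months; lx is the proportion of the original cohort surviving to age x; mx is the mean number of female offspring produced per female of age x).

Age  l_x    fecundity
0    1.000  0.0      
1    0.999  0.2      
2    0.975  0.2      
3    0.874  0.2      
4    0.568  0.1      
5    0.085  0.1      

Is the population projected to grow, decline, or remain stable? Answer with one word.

declining

R0 = Σ lx·mx = 0 + 0.1998 + 0.195 + 0.1748 + 0.0568 + 0.0085 = 0.6349
R0 < 1, so the population is declining.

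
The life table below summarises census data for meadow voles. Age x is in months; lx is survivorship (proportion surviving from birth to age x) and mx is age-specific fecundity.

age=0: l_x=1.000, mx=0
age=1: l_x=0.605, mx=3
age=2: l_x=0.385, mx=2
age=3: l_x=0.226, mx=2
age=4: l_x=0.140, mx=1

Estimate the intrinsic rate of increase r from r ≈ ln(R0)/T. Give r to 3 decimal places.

R0 = Σ lx·mx = 0 + 1.815 + 0.77 + 0.452 + 0.14 = 3.177
Σ x·lx·mx = 5.271; T = 5.271/3.177 = 1.65911…
r ≈ ln(R0)/T = ln(3.177)/1.65911… = 0.69672… → 0.697

0.697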